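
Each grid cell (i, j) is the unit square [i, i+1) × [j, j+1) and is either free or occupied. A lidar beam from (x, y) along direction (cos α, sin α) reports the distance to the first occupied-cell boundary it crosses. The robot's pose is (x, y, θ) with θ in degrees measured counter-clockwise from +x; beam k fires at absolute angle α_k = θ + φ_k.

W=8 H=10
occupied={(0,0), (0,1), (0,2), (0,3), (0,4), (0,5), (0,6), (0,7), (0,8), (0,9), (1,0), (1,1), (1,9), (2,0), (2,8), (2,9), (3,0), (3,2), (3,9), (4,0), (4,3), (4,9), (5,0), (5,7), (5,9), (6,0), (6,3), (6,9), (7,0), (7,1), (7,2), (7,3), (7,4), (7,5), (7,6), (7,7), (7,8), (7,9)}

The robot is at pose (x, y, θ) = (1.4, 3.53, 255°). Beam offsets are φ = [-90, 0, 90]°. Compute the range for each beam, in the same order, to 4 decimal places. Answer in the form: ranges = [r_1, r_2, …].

beam 1: φ=-90°, α=165°
  direction (-0.9659, 0.2588); cell (1,3); t to first gridline: x 0.4141, y 1.8159 (then +1.0353 / +3.8637)
    (0,3) via x @ 0.4141  # hit
  → r_1 = 0.4141
beam 2: φ=0°, α=255°
  direction (-0.2588, -0.9659); cell (1,3); t to first gridline: x 1.5455, y 0.5487 (then +3.8637 / +1.0353)
    (1,2) via y @ 0.5487
    (0,2) via x @ 1.5455  # hit
  → r_2 = 1.5455
beam 3: φ=90°, α=345°
  direction (0.9659, -0.2588); cell (1,3); t to first gridline: x 0.6212, y 2.0478 (then +1.0353 / +3.8637)
    (2,3) via x @ 0.6212
    (3,3) via x @ 1.6564
    (3,2) via y @ 2.0478  # hit
  → r_3 = 2.0478

ranges = [0.4141, 1.5455, 2.0478]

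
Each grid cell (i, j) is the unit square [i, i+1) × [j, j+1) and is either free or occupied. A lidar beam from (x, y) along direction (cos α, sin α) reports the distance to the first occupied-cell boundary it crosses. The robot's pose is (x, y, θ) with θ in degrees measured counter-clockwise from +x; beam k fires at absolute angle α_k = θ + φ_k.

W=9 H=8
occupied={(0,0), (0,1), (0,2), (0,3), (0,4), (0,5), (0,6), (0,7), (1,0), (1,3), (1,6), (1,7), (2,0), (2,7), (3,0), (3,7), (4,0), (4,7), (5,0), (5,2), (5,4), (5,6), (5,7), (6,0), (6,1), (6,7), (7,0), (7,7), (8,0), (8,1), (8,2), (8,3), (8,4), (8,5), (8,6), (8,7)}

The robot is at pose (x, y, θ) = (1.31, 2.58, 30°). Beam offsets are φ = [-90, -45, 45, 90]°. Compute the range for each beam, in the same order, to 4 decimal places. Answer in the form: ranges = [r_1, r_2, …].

ranges = [1.8244, 4.8554, 0.4348, 0.4850]

beam 1: φ=-90°, α=300°
  cosα=0.5000 sinα=-0.8660 | (1,2) | tMaxX 1.3800 tMaxY 0.6697 | tΔX 2.0000 tΔY 1.1547
    t=0.6697 [y] (1,1)
    t=1.3800 [x] (2,1)
    t=1.8244 [y] (2,0) — stop
  → r_1 = 1.8244
beam 2: φ=-45°, α=345°
  cosα=0.9659 sinα=-0.2588 | (1,2) | tMaxX 0.7143 tMaxY 2.2409 | tΔX 1.0353 tΔY 3.8637
    t=0.7143 [x] (2,2)
    t=1.7496 [x] (3,2)
    t=2.2409 [y] (3,1)
    t=2.7849 [x] (4,1)
    t=3.8202 [x] (5,1)
    t=4.8554 [x] (6,1) — stop
  → r_2 = 4.8554
beam 3: φ=45°, α=75°
  cosα=0.2588 sinα=0.9659 | (1,2) | tMaxX 2.6660 tMaxY 0.4348 | tΔX 3.8637 tΔY 1.0353
    t=0.4348 [y] (1,3) — stop
  → r_3 = 0.4348
beam 4: φ=90°, α=120°
  cosα=-0.5000 sinα=0.8660 | (1,2) | tMaxX 0.6200 tMaxY 0.4850 | tΔX 2.0000 tΔY 1.1547
    t=0.4850 [y] (1,3) — stop
  → r_4 = 0.4850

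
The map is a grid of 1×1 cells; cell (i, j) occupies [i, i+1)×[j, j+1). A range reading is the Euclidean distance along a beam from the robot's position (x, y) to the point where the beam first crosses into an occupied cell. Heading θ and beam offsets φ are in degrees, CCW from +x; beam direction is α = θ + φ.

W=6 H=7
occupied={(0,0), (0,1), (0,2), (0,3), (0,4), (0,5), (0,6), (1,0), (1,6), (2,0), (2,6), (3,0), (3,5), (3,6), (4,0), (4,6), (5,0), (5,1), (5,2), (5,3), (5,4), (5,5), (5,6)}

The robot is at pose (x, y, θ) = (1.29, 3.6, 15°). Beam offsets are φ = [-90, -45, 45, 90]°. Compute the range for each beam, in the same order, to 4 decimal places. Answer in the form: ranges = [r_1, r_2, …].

ranges = [2.6917, 4.2839, 2.7713, 1.1205]

beam 1: φ=-90°, α=285°
  direction (0.2588, -0.9659); cell (1,3); t to first gridline: x 2.7432, y 0.6212 (then +3.8637 / +1.0353)
    (1,2) via y @ 0.6212
    (1,1) via y @ 1.6564
    (1,0) via y @ 2.6917  # hit
  → r_1 = 2.6917
beam 2: φ=-45°, α=330°
  direction (0.8660, -0.5000); cell (1,3); t to first gridline: x 0.8198, y 1.2000 (then +1.1547 / +2.0000)
    (2,3) via x @ 0.8198
    (2,2) via y @ 1.2000
    (3,2) via x @ 1.9745
    (4,2) via x @ 3.1292
    (4,1) via y @ 3.2000
    (5,1) via x @ 4.2839  # hit
  → r_2 = 4.2839
beam 3: φ=45°, α=60°
  direction (0.5000, 0.8660); cell (1,3); t to first gridline: x 1.4200, y 0.4619 (then +2.0000 / +1.1547)
    (1,4) via y @ 0.4619
    (2,4) via x @ 1.4200
    (2,5) via y @ 1.6166
    (2,6) via y @ 2.7713  # hit
  → r_3 = 2.7713
beam 4: φ=90°, α=105°
  direction (-0.2588, 0.9659); cell (1,3); t to first gridline: x 1.1205, y 0.4141 (then +3.8637 / +1.0353)
    (1,4) via y @ 0.4141
    (0,4) via x @ 1.1205  # hit
  → r_4 = 1.1205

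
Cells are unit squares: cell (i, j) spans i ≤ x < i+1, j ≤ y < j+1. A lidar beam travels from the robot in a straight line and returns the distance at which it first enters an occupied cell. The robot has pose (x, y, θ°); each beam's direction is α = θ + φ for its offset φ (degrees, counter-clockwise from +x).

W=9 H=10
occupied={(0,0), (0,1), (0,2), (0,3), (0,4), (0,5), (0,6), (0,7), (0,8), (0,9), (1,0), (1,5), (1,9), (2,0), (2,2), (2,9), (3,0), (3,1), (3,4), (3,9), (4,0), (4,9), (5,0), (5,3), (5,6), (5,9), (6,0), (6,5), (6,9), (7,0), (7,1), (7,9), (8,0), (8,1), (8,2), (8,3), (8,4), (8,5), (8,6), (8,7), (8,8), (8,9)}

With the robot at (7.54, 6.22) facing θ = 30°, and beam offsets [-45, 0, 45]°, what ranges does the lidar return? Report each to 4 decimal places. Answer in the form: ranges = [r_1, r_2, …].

beam 1: φ=-45°, α=345°
  d=(0.9659,-0.2588)  start (7,6)  tX=0.4762 tY=0.8500  stride 1/|dx|=1.0353 1/|dy|=3.8637
    cross x-line → (8,6), t=0.4762 (wall)
  → r_1 = 0.4762
beam 2: φ=0°, α=30°
  d=(0.8660,0.5000)  start (7,6)  tX=0.5312 tY=1.5600  stride 1/|dx|=1.1547 1/|dy|=2.0000
    cross x-line → (8,6), t=0.5312 (wall)
  → r_2 = 0.5312
beam 3: φ=45°, α=75°
  d=(0.2588,0.9659)  start (7,6)  tX=1.7773 tY=0.8075  stride 1/|dx|=3.8637 1/|dy|=1.0353
    cross y-line → (7,7), t=0.8075
    cross x-line → (8,7), t=1.7773 (wall)
  → r_3 = 1.7773

ranges = [0.4762, 0.5312, 1.7773]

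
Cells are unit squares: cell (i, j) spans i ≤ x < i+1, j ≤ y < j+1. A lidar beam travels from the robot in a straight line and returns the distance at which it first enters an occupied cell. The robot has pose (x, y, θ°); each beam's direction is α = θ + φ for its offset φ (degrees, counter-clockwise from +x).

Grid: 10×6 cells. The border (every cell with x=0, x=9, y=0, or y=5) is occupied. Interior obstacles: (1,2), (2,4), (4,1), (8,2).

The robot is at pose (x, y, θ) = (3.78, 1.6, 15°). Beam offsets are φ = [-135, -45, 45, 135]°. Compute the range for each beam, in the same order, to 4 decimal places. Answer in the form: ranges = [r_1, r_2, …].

beam 1: φ=-135°, α=240°
  direction (-0.5000, -0.8660); cell (3,1); t to first gridline: x 1.5600, y 0.6928 (then +2.0000 / +1.1547)
    (3,0) via y @ 0.6928  # hit
  → r_1 = 0.6928
beam 2: φ=-45°, α=330°
  direction (0.8660, -0.5000); cell (3,1); t to first gridline: x 0.2540, y 1.2000 (then +1.1547 / +2.0000)
    (4,1) via x @ 0.2540  # hit
  → r_2 = 0.2540
beam 3: φ=45°, α=60°
  direction (0.5000, 0.8660); cell (3,1); t to first gridline: x 0.4400, y 0.4619 (then +2.0000 / +1.1547)
    (4,1) via x @ 0.4400  # hit
  → r_3 = 0.4400
beam 4: φ=135°, α=150°
  direction (-0.8660, 0.5000); cell (3,1); t to first gridline: x 0.9007, y 0.8000 (then +1.1547 / +2.0000)
    (3,2) via y @ 0.8000
    (2,2) via x @ 0.9007
    (1,2) via x @ 2.0554  # hit
  → r_4 = 2.0554

ranges = [0.6928, 0.2540, 0.4400, 2.0554]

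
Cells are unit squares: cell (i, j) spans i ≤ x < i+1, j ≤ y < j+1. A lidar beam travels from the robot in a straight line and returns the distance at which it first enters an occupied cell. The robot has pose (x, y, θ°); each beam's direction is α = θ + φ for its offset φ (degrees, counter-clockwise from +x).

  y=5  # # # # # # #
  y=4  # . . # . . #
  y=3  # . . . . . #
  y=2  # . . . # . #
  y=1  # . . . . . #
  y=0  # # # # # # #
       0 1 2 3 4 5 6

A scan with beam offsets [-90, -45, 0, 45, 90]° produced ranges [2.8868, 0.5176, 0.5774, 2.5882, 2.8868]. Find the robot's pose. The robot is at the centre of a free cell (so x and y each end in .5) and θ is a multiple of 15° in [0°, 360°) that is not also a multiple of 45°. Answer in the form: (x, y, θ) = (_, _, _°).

Enumerate (i+0.5, j+0.5, θ) over the 18 free cells and 16 admissible headings. For each, cast all 5 beams and compare to the given ranges.
  (3.5, 2.5, 330°): beam 1 = 1.7321 ≠ 2.8868 ✗
  (1.5, 2.5, 30°): beam 1 = 1.7321 ≠ 2.8868 ✗
  (1.5, 3.5, 15°): beam 1 = 2.5882 ≠ 2.8868 ✗
  (2.5, 2.5, 240°): beam 1 = 1.7321 ≠ 2.8868 ✗
  …
  (3.5, 3.5, 120°): r_1=2.8868, r_2=0.5176, r_3=0.5774, r_4=2.5882, r_5=2.8868 — all match ✓
No second candidate reproduces the full scan.

(x, y, θ) = (3.5, 3.5, 120°)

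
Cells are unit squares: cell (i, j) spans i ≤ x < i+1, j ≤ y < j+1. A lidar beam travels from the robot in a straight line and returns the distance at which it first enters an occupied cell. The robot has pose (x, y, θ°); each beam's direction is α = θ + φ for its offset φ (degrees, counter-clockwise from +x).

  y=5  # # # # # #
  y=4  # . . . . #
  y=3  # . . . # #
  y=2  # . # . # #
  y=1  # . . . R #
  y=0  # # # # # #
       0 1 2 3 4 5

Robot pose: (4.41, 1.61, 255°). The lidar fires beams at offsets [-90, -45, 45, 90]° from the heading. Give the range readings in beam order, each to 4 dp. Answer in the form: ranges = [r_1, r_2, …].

beam 1: φ=-90°, α=165°
  d=(-0.9659,0.2588)  start (4,1)  tX=0.4245 tY=1.5068  stride 1/|dx|=1.0353 1/|dy|=3.8637
    cross x-line → (3,1), t=0.4245
    cross x-line → (2,1), t=1.4597
    cross y-line → (2,2), t=1.5068 (wall)
  → r_1 = 1.5068
beam 2: φ=-45°, α=210°
  d=(-0.8660,-0.5000)  start (4,1)  tX=0.4734 tY=1.2200  stride 1/|dx|=1.1547 1/|dy|=2.0000
    cross x-line → (3,1), t=0.4734
    cross y-line → (3,0), t=1.2200 (wall)
  → r_2 = 1.2200
beam 3: φ=45°, α=300°
  d=(0.5000,-0.8660)  start (4,1)  tX=1.1800 tY=0.7044  stride 1/|dx|=2.0000 1/|dy|=1.1547
    cross y-line → (4,0), t=0.7044 (wall)
  → r_3 = 0.7044
beam 4: φ=90°, α=345°
  d=(0.9659,-0.2588)  start (4,1)  tX=0.6108 tY=2.3569  stride 1/|dx|=1.0353 1/|dy|=3.8637
    cross x-line → (5,1), t=0.6108 (wall)
  → r_4 = 0.6108

ranges = [1.5068, 1.2200, 0.7044, 0.6108]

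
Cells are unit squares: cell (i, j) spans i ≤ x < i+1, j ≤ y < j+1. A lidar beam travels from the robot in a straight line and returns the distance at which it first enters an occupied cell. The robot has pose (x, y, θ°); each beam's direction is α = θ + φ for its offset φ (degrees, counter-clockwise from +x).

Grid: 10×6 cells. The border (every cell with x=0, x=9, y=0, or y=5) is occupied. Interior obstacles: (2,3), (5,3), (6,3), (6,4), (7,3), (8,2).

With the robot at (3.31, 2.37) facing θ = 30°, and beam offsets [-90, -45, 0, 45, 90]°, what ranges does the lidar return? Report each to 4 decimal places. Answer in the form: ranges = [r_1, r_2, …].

beam 1: φ=-90°, α=300°
  dir = (cos 300°, sin 300°) = (0.5000, -0.8660); from cell (3,2)
  next x-line at t=1.3800, next y-line at t=0.4272; Δt_x=2.0000, Δt_y=1.1547
    y: enter (3,1) at t=0.4272
    x: enter (4,1) at t=1.3800
    y: enter (4,0) at t=1.5819 ← occupied
  → r_1 = 1.5819
beam 2: φ=-45°, α=345°
  dir = (cos 345°, sin 345°) = (0.9659, -0.2588); from cell (3,2)
  next x-line at t=0.7143, next y-line at t=1.4296; Δt_x=1.0353, Δt_y=3.8637
    x: enter (4,2) at t=0.7143
    y: enter (4,1) at t=1.4296
    x: enter (5,1) at t=1.7496
    x: enter (6,1) at t=2.7849
    x: enter (7,1) at t=3.8202
    x: enter (8,1) at t=4.8554
    y: enter (8,0) at t=5.2933 ← occupied
  → r_2 = 5.2933
beam 3: φ=0°, α=30°
  dir = (cos 30°, sin 30°) = (0.8660, 0.5000); from cell (3,2)
  next x-line at t=0.7967, next y-line at t=1.2600; Δt_x=1.1547, Δt_y=2.0000
    x: enter (4,2) at t=0.7967
    y: enter (4,3) at t=1.2600
    x: enter (5,3) at t=1.9514 ← occupied
  → r_3 = 1.9514
beam 4: φ=45°, α=75°
  dir = (cos 75°, sin 75°) = (0.2588, 0.9659); from cell (3,2)
  next x-line at t=2.6660, next y-line at t=0.6522; Δt_x=3.8637, Δt_y=1.0353
    y: enter (3,3) at t=0.6522
    y: enter (3,4) at t=1.6875
    x: enter (4,4) at t=2.6660
    y: enter (4,5) at t=2.7228 ← occupied
  → r_4 = 2.7228
beam 5: φ=90°, α=120°
  dir = (cos 120°, sin 120°) = (-0.5000, 0.8660); from cell (3,2)
  next x-line at t=0.6200, next y-line at t=0.7275; Δt_x=2.0000, Δt_y=1.1547
    x: enter (2,2) at t=0.6200
    y: enter (2,3) at t=0.7275 ← occupied
  → r_5 = 0.7275

ranges = [1.5819, 5.2933, 1.9514, 2.7228, 0.7275]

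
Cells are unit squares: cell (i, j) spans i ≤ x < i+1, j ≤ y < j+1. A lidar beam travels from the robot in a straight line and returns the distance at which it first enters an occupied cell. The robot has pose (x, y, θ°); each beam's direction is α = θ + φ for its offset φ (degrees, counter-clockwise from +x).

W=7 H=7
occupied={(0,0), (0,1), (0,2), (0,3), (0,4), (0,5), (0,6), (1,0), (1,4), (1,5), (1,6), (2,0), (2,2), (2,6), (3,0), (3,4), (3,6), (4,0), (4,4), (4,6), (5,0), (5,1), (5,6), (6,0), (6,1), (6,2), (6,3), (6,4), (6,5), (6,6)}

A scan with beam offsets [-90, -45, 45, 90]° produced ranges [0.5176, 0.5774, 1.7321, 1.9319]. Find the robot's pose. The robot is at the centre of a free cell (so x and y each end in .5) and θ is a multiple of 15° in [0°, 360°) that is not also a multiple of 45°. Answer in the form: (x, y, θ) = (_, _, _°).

(x, y, θ) = (3.5, 2.5, 255°)

The pose lattice has 19·16 = 304 candidates. Test each by forward raycasting.
  (4.5, 5.5, 15°): beam 2 = 1.7321 ≠ 0.5774 ✗
  (5.5, 5.5, 165°): beam 3 = 1.0000 ≠ 1.7321 ✗
  (3.5, 1.5, 15°): beam 2 = 1.0000 ≠ 0.5774 ✗
  (2.5, 1.5, 300°): beam 1 = 1.0000 ≠ 0.5176 ✗
  (1.5, 3.5, 30°): beam 1 = 1.0000 ≠ 0.5176 ✗
  …
  (3.5, 2.5, 255°): r_1=0.5176, r_2=0.5774, r_3=1.7321, r_4=1.9319 — all match ✓
No second candidate reproduces the full scan.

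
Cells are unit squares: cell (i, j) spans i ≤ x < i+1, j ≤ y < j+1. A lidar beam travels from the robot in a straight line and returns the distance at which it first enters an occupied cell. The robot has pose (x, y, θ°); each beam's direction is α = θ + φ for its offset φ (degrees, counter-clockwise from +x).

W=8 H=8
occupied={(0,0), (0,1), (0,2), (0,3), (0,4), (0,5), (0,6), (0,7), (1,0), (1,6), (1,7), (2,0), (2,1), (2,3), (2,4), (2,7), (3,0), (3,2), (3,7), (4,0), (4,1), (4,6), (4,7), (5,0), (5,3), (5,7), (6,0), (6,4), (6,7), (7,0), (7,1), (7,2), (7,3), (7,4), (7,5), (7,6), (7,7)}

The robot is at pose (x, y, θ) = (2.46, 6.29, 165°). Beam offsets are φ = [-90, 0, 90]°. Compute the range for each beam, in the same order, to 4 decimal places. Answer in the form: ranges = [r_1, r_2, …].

ranges = [0.7350, 0.4762, 1.3355]

beam 1: φ=-90°, α=75°
  direction (0.2588, 0.9659); cell (2,6); t to first gridline: x 2.0864, y 0.7350 (then +3.8637 / +1.0353)
    (2,7) via y @ 0.7350  # hit
  → r_1 = 0.7350
beam 2: φ=0°, α=165°
  direction (-0.9659, 0.2588); cell (2,6); t to first gridline: x 0.4762, y 2.7432 (then +1.0353 / +3.8637)
    (1,6) via x @ 0.4762  # hit
  → r_2 = 0.4762
beam 3: φ=90°, α=255°
  direction (-0.2588, -0.9659); cell (2,6); t to first gridline: x 1.7773, y 0.3002 (then +3.8637 / +1.0353)
    (2,5) via y @ 0.3002
    (2,4) via y @ 1.3355  # hit
  → r_3 = 1.3355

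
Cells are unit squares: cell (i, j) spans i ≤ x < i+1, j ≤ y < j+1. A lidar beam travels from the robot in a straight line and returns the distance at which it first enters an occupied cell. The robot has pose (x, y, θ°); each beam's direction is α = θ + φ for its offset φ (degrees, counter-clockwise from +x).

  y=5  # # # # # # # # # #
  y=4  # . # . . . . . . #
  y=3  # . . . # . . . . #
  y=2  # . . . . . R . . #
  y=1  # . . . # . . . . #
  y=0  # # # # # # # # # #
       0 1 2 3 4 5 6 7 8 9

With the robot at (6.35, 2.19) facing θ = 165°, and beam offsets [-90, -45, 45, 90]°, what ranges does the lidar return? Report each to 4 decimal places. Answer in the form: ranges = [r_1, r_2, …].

beam 1: φ=-90°, α=75°
  dir = (cos 75°, sin 75°) = (0.2588, 0.9659); from cell (6,2)
  next x-line at t=2.5114, next y-line at t=0.8386; Δt_x=3.8637, Δt_y=1.0353
    y: enter (6,3) at t=0.8386
    y: enter (6,4) at t=1.8738
    x: enter (7,4) at t=2.5114
    y: enter (7,5) at t=2.9091 ← occupied
  → r_1 = 2.9091
beam 2: φ=-45°, α=120°
  dir = (cos 120°, sin 120°) = (-0.5000, 0.8660); from cell (6,2)
  next x-line at t=0.7000, next y-line at t=0.9353; Δt_x=2.0000, Δt_y=1.1547
    x: enter (5,2) at t=0.7000
    y: enter (5,3) at t=0.9353
    y: enter (5,4) at t=2.0900
    x: enter (4,4) at t=2.7000
    y: enter (4,5) at t=3.2447 ← occupied
  → r_2 = 3.2447
beam 3: φ=45°, α=210°
  dir = (cos 210°, sin 210°) = (-0.8660, -0.5000); from cell (6,2)
  next x-line at t=0.4041, next y-line at t=0.3800; Δt_x=1.1547, Δt_y=2.0000
    y: enter (6,1) at t=0.3800
    x: enter (5,1) at t=0.4041
    x: enter (4,1) at t=1.5588 ← occupied
  → r_3 = 1.5588
beam 4: φ=90°, α=255°
  dir = (cos 255°, sin 255°) = (-0.2588, -0.9659); from cell (6,2)
  next x-line at t=1.3523, next y-line at t=0.1967; Δt_x=3.8637, Δt_y=1.0353
    y: enter (6,1) at t=0.1967
    y: enter (6,0) at t=1.2320 ← occupied
  → r_4 = 1.2320

ranges = [2.9091, 3.2447, 1.5588, 1.2320]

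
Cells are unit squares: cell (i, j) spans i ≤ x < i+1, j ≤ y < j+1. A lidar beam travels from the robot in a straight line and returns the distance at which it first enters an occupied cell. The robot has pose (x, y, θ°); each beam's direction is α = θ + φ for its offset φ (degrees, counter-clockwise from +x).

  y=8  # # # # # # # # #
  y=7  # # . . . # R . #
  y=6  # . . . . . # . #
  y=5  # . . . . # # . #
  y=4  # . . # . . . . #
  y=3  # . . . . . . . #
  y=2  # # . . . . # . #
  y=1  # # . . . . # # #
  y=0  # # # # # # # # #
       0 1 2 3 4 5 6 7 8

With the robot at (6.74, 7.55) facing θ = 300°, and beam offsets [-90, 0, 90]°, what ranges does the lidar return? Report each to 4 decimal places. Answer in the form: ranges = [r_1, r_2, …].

beam 1: φ=-90°, α=210°
  d=(-0.8660,-0.5000)  start (6,7)  tX=0.8545 tY=1.1000  stride 1/|dx|=1.1547 1/|dy|=2.0000
    cross x-line → (5,7), t=0.8545 (wall)
  → r_1 = 0.8545
beam 2: φ=0°, α=300°
  d=(0.5000,-0.8660)  start (6,7)  tX=0.5200 tY=0.6351  stride 1/|dx|=2.0000 1/|dy|=1.1547
    cross x-line → (7,7), t=0.5200
    cross y-line → (7,6), t=0.6351
    cross y-line → (7,5), t=1.7898
    cross x-line → (8,5), t=2.5200 (wall)
  → r_2 = 2.5200
beam 3: φ=90°, α=30°
  d=(0.8660,0.5000)  start (6,7)  tX=0.3002 tY=0.9000  stride 1/|dx|=1.1547 1/|dy|=2.0000
    cross x-line → (7,7), t=0.3002
    cross y-line → (7,8), t=0.9000 (wall)
  → r_3 = 0.9000

ranges = [0.8545, 2.5200, 0.9000]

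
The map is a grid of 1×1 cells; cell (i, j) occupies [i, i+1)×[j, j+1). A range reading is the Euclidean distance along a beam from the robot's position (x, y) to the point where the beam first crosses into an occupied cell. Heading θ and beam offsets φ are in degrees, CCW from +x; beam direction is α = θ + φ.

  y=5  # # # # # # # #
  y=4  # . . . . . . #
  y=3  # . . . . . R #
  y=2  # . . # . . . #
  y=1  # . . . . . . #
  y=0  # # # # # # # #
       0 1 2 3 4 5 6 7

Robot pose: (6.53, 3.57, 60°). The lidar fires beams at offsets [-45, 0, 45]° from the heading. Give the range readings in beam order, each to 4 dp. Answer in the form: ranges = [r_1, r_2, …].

ranges = [0.4866, 0.9400, 1.4804]

beam 1: φ=-45°, α=15°
  cosα=0.9659 sinα=0.2588 | (6,3) | tMaxX 0.4866 tMaxY 1.6614 | tΔX 1.0353 tΔY 3.8637
    t=0.4866 [x] (7,3) — stop
  → r_1 = 0.4866
beam 2: φ=0°, α=60°
  cosα=0.5000 sinα=0.8660 | (6,3) | tMaxX 0.9400 tMaxY 0.4965 | tΔX 2.0000 tΔY 1.1547
    t=0.4965 [y] (6,4)
    t=0.9400 [x] (7,4) — stop
  → r_2 = 0.9400
beam 3: φ=45°, α=105°
  cosα=-0.2588 sinα=0.9659 | (6,3) | tMaxX 2.0478 tMaxY 0.4452 | tΔX 3.8637 tΔY 1.0353
    t=0.4452 [y] (6,4)
    t=1.4804 [y] (6,5) — stop
  → r_3 = 1.4804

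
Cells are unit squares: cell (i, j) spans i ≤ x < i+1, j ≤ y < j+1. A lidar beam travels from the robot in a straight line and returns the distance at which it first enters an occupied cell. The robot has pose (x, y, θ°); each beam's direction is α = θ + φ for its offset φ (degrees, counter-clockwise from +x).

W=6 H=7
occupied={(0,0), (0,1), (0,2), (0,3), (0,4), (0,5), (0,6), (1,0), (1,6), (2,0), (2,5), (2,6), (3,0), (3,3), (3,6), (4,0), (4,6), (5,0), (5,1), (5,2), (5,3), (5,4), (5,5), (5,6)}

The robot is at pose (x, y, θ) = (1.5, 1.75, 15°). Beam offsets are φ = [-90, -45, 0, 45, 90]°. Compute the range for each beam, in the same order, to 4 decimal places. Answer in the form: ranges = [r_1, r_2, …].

beam 1: φ=-90°, α=285°
  dir = (cos 285°, sin 285°) = (0.2588, -0.9659); from cell (1,1)
  next x-line at t=1.9319, next y-line at t=0.7765; Δt_x=3.8637, Δt_y=1.0353
    y: enter (1,0) at t=0.7765 ← occupied
  → r_1 = 0.7765
beam 2: φ=-45°, α=330°
  dir = (cos 330°, sin 330°) = (0.8660, -0.5000); from cell (1,1)
  next x-line at t=0.5774, next y-line at t=1.5000; Δt_x=1.1547, Δt_y=2.0000
    x: enter (2,1) at t=0.5774
    y: enter (2,0) at t=1.5000 ← occupied
  → r_2 = 1.5000
beam 3: φ=0°, α=15°
  dir = (cos 15°, sin 15°) = (0.9659, 0.2588); from cell (1,1)
  next x-line at t=0.5176, next y-line at t=0.9659; Δt_x=1.0353, Δt_y=3.8637
    x: enter (2,1) at t=0.5176
    y: enter (2,2) at t=0.9659
    x: enter (3,2) at t=1.5529
    x: enter (4,2) at t=2.5882
    x: enter (5,2) at t=3.6235 ← occupied
  → r_3 = 3.6235
beam 4: φ=45°, α=60°
  dir = (cos 60°, sin 60°) = (0.5000, 0.8660); from cell (1,1)
  next x-line at t=1.0000, next y-line at t=0.2887; Δt_x=2.0000, Δt_y=1.1547
    y: enter (1,2) at t=0.2887
    x: enter (2,2) at t=1.0000
    y: enter (2,3) at t=1.4434
    y: enter (2,4) at t=2.5981
    x: enter (3,4) at t=3.0000
    y: enter (3,5) at t=3.7528
    y: enter (3,6) at t=4.9075 ← occupied
  → r_4 = 4.9075
beam 5: φ=90°, α=105°
  dir = (cos 105°, sin 105°) = (-0.2588, 0.9659); from cell (1,1)
  next x-line at t=1.9319, next y-line at t=0.2588; Δt_x=3.8637, Δt_y=1.0353
    y: enter (1,2) at t=0.2588
    y: enter (1,3) at t=1.2941
    x: enter (0,3) at t=1.9319 ← occupied
  → r_5 = 1.9319

ranges = [0.7765, 1.5000, 3.6235, 4.9075, 1.9319]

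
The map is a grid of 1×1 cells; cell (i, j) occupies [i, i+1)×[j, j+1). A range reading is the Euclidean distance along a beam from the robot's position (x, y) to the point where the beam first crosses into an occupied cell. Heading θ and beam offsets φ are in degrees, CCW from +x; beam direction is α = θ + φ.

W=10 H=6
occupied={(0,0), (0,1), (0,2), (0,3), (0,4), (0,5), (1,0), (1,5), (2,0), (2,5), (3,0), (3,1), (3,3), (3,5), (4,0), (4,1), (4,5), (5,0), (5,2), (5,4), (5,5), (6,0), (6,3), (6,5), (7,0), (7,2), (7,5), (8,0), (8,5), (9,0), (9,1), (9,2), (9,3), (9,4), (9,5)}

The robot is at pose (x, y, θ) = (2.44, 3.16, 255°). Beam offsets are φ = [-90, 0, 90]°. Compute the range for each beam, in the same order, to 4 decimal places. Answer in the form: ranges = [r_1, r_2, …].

beam 1: φ=-90°, α=165°
  direction (-0.9659, 0.2588); cell (2,3); t to first gridline: x 0.4555, y 3.2455 (then +1.0353 / +3.8637)
    (1,3) via x @ 0.4555
    (0,3) via x @ 1.4908  # hit
  → r_1 = 1.4908
beam 2: φ=0°, α=255°
  direction (-0.2588, -0.9659); cell (2,3); t to first gridline: x 1.7000, y 0.1656 (then +3.8637 / +1.0353)
    (2,2) via y @ 0.1656
    (2,1) via y @ 1.2009
    (1,1) via x @ 1.7000
    (1,0) via y @ 2.2362  # hit
  → r_2 = 2.2362
beam 3: φ=90°, α=345°
  direction (0.9659, -0.2588); cell (2,3); t to first gridline: x 0.5798, y 0.6182 (then +1.0353 / +3.8637)
    (3,3) via x @ 0.5798  # hit
  → r_3 = 0.5798

ranges = [1.4908, 2.2362, 0.5798]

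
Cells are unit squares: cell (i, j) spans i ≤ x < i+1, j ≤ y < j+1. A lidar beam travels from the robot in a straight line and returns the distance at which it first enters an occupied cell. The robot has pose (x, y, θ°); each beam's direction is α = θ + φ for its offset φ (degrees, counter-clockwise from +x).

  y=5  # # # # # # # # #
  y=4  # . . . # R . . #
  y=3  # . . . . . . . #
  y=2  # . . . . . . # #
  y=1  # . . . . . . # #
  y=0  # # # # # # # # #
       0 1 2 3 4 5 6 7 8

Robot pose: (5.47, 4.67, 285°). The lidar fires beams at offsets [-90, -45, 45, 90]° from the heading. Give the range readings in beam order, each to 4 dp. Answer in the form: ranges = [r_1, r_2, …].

ranges = [0.4866, 4.2378, 2.9214, 1.2750]

beam 1: φ=-90°, α=195°
  cosα=-0.9659 sinα=-0.2588 | (5,4) | tMaxX 0.4866 tMaxY 2.5887 | tΔX 1.0353 tΔY 3.8637
    t=0.4866 [x] (4,4) — stop
  → r_1 = 0.4866
beam 2: φ=-45°, α=240°
  cosα=-0.5000 sinα=-0.8660 | (5,4) | tMaxX 0.9400 tMaxY 0.7736 | tΔX 2.0000 tΔY 1.1547
    t=0.7736 [y] (5,3)
    t=0.9400 [x] (4,3)
    t=1.9283 [y] (4,2)
    t=2.9400 [x] (3,2)
    t=3.0831 [y] (3,1)
    t=4.2378 [y] (3,0) — stop
  → r_2 = 4.2378
beam 3: φ=45°, α=330°
  cosα=0.8660 sinα=-0.5000 | (5,4) | tMaxX 0.6120 tMaxY 1.3400 | tΔX 1.1547 tΔY 2.0000
    t=0.6120 [x] (6,4)
    t=1.3400 [y] (6,3)
    t=1.7667 [x] (7,3)
    t=2.9214 [x] (8,3) — stop
  → r_3 = 2.9214
beam 4: φ=90°, α=15°
  cosα=0.9659 sinα=0.2588 | (5,4) | tMaxX 0.5487 tMaxY 1.2750 | tΔX 1.0353 tΔY 3.8637
    t=0.5487 [x] (6,4)
    t=1.2750 [y] (6,5) — stop
  → r_4 = 1.2750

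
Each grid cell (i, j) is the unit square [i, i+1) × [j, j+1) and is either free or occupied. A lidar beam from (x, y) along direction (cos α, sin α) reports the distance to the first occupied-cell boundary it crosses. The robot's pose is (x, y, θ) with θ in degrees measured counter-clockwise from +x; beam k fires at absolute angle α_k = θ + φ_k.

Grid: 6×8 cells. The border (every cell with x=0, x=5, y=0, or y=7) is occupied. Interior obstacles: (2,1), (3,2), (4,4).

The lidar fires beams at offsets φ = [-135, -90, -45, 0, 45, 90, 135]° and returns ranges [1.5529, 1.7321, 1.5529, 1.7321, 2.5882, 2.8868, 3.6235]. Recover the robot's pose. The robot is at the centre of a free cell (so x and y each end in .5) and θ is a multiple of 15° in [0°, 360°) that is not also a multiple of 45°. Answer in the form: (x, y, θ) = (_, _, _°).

The pose lattice has 21·16 = 336 candidates. Test each by forward raycasting.
  (3.5, 1.5, 300°): beam 1 = 0.5176 ≠ 1.5529 ✗
  (3.5, 6.5, 15°): beam 1 = 5.0000 ≠ 1.5529 ✗
  (1.5, 5.5, 255°): beam 1 = 1.0000 ≠ 1.5529 ✗
  (2.5, 5.5, 60°): beam 1 = 2.5882 ≠ 1.5529 ✗
  …
  (3.5, 5.5, 120°): r_1=1.5529, r_2=1.7321, r_3=1.5529, r_4=1.7321, r_5=2.5882, r_6=2.8868, r_7=3.6235 — all match ✓
Only this pose fits every beam.

(x, y, θ) = (3.5, 5.5, 120°)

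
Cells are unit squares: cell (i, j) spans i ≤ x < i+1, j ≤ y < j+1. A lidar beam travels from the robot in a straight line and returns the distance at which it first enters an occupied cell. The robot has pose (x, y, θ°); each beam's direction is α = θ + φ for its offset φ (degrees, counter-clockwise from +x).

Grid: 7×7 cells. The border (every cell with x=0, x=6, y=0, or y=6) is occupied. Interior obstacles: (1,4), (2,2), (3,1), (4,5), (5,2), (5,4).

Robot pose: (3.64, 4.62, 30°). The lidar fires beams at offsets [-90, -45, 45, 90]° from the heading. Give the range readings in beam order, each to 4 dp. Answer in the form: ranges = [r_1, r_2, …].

beam 1: φ=-90°, α=300°
  direction (0.5000, -0.8660); cell (3,4); t to first gridline: x 0.7200, y 0.7159 (then +2.0000 / +1.1547)
    (3,3) via y @ 0.7159
    (4,3) via x @ 0.7200
    (4,2) via y @ 1.8706
    (5,2) via x @ 2.7200  # hit
  → r_1 = 2.7200
beam 2: φ=-45°, α=345°
  direction (0.9659, -0.2588); cell (3,4); t to first gridline: x 0.3727, y 2.3955 (then +1.0353 / +3.8637)
    (4,4) via x @ 0.3727
    (5,4) via x @ 1.4080  # hit
  → r_2 = 1.4080
beam 3: φ=45°, α=75°
  direction (0.2588, 0.9659); cell (3,4); t to first gridline: x 1.3909, y 0.3934 (then +3.8637 / +1.0353)
    (3,5) via y @ 0.3934
    (4,5) via x @ 1.3909  # hit
  → r_3 = 1.3909
beam 4: φ=90°, α=120°
  direction (-0.5000, 0.8660); cell (3,4); t to first gridline: x 1.2800, y 0.4388 (then +2.0000 / +1.1547)
    (3,5) via y @ 0.4388
    (2,5) via x @ 1.2800
    (2,6) via y @ 1.5935  # hit
  → r_4 = 1.5935

ranges = [2.7200, 1.4080, 1.3909, 1.5935]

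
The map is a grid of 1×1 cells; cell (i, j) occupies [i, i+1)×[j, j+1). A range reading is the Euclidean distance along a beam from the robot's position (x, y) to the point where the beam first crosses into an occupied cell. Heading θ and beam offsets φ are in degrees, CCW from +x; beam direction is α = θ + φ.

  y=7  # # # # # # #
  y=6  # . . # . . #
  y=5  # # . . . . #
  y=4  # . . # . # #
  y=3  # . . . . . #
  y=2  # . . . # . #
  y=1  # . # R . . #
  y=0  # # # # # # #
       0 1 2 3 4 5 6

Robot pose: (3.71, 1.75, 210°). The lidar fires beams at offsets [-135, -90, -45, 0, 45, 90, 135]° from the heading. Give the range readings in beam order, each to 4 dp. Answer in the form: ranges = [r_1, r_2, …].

ranges = [1.1205, 3.7528, 0.7350, 0.8198, 0.7765, 0.8660, 2.3708]

beam 1: φ=-135°, α=75°
  direction (0.2588, 0.9659); cell (3,1); t to first gridline: x 1.1205, y 0.2588 (then +3.8637 / +1.0353)
    (3,2) via y @ 0.2588
    (4,2) via x @ 1.1205  # hit
  → r_1 = 1.1205
beam 2: φ=-90°, α=120°
  direction (-0.5000, 0.8660); cell (3,1); t to first gridline: x 1.4200, y 0.2887 (then +2.0000 / +1.1547)
    (3,2) via y @ 0.2887
    (2,2) via x @ 1.4200
    (2,3) via y @ 1.4434
    (2,4) via y @ 2.5981
    (1,4) via x @ 3.4200
    (1,5) via y @ 3.7528  # hit
  → r_2 = 3.7528
beam 3: φ=-45°, α=165°
  direction (-0.9659, 0.2588); cell (3,1); t to first gridline: x 0.7350, y 0.9659 (then +1.0353 / +3.8637)
    (2,1) via x @ 0.7350  # hit
  → r_3 = 0.7350
beam 4: φ=0°, α=210°
  direction (-0.8660, -0.5000); cell (3,1); t to first gridline: x 0.8198, y 1.5000 (then +1.1547 / +2.0000)
    (2,1) via x @ 0.8198  # hit
  → r_4 = 0.8198
beam 5: φ=45°, α=255°
  direction (-0.2588, -0.9659); cell (3,1); t to first gridline: x 2.7432, y 0.7765 (then +3.8637 / +1.0353)
    (3,0) via y @ 0.7765  # hit
  → r_5 = 0.7765
beam 6: φ=90°, α=300°
  direction (0.5000, -0.8660); cell (3,1); t to first gridline: x 0.5800, y 0.8660 (then +2.0000 / +1.1547)
    (4,1) via x @ 0.5800
    (4,0) via y @ 0.8660  # hit
  → r_6 = 0.8660
beam 7: φ=135°, α=345°
  direction (0.9659, -0.2588); cell (3,1); t to first gridline: x 0.3002, y 2.8978 (then +1.0353 / +3.8637)
    (4,1) via x @ 0.3002
    (5,1) via x @ 1.3355
    (6,1) via x @ 2.3708  # hit
  → r_7 = 2.3708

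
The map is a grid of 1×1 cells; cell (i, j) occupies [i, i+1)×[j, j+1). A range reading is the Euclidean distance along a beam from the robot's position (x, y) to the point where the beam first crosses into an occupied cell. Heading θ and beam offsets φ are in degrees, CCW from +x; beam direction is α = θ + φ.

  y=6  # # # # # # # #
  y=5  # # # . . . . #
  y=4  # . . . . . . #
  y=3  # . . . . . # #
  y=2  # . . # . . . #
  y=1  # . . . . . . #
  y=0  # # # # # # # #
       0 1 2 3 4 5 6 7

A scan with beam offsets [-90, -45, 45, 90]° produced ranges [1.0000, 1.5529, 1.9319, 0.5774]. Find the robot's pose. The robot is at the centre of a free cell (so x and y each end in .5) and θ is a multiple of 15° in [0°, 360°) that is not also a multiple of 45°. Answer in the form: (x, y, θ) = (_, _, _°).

The pose lattice has 26·16 = 416 candidates. Test each by forward raycasting.
  (1.5, 4.5, 330°): beam 2 = 3.6235 ≠ 1.5529 ✗
  (3.5, 5.5, 285°): beam 1 = 0.5176 ≠ 1.0000 ✗
  (1.5, 3.5, 255°): beam 1 = 0.5176 ≠ 1.0000 ✗
  (4.5, 2.5, 240°): beam 1 = 0.5774 ≠ 1.0000 ✗
  (1.5, 4.5, 210°): beam 1 = 0.5774 ≠ 1.0000 ✗
  …
  (6.5, 1.5, 150°): r_1=1.0000, r_2=1.5529, r_3=1.9319, r_4=0.5774 — all match ✓
Unique over the lattice → pose = (6.5, 1.5, 150°).

(x, y, θ) = (6.5, 1.5, 150°)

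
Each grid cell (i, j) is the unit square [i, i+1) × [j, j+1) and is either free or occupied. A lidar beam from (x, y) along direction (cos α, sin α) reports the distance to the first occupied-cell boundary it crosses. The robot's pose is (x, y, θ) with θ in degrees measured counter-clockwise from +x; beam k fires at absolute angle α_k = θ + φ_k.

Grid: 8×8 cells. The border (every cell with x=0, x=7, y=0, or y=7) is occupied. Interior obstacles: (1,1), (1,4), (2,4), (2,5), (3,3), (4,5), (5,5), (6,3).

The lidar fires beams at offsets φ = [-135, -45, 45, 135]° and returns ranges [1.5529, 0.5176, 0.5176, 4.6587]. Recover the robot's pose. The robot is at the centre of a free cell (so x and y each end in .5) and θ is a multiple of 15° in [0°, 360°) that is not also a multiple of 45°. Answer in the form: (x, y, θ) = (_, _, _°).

Enumerate (i+0.5, j+0.5, θ) over the 28 free cells and 16 admissible headings. For each, cast all 4 beams and compare to the given ranges.
  (4.5, 1.5, 75°): beam 1 = 0.5774 ≠ 1.5529 ✗
  (3.5, 2.5, 105°): beam 1 = 3.0000 ≠ 1.5529 ✗
  (1.5, 2.5, 240°): beam 4 = 1.9319 ≠ 4.6587 ✗
  (6.5, 5.5, 60°): beam 3 = 1.5529 ≠ 0.5176 ✗
  (1.5, 3.5, 195°): beam 1 = 0.5774 ≠ 1.5529 ✗
  …
  (6.5, 2.5, 60°): r_1=1.5529, r_2=0.5176, r_3=0.5176, r_4=4.6587 — all match ✓
Unique over the lattice → pose = (6.5, 2.5, 60°).

(x, y, θ) = (6.5, 2.5, 60°)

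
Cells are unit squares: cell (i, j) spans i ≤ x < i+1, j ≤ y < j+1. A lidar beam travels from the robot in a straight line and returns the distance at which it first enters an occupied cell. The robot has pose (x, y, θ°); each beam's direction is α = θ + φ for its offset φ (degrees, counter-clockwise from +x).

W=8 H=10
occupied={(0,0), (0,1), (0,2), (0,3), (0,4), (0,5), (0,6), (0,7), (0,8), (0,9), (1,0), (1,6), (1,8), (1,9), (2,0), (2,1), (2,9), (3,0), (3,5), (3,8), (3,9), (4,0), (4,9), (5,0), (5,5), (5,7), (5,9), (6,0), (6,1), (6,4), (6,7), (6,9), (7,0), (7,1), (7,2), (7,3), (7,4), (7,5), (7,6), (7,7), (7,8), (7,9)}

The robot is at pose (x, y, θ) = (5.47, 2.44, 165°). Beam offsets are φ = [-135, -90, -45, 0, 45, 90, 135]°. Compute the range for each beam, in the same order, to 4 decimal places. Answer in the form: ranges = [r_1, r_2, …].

ranges = [1.7667, 2.0478, 2.9560, 4.6277, 2.8521, 1.4908, 1.0600]

beam 1: φ=-135°, α=30°
  d=(0.8660,0.5000)  start (5,2)  tX=0.6120 tY=1.1200  stride 1/|dx|=1.1547 1/|dy|=2.0000
    cross x-line → (6,2), t=0.6120
    cross y-line → (6,3), t=1.1200
    cross x-line → (7,3), t=1.7667 (wall)
  → r_1 = 1.7667
beam 2: φ=-90°, α=75°
  d=(0.2588,0.9659)  start (5,2)  tX=2.0478 tY=0.5798  stride 1/|dx|=3.8637 1/|dy|=1.0353
    cross y-line → (5,3), t=0.5798
    cross y-line → (5,4), t=1.6150
    cross x-line → (6,4), t=2.0478 (wall)
  → r_2 = 2.0478
beam 3: φ=-45°, α=120°
  d=(-0.5000,0.8660)  start (5,2)  tX=0.9400 tY=0.6466  stride 1/|dx|=2.0000 1/|dy|=1.1547
    cross y-line → (5,3), t=0.6466
    cross x-line → (4,3), t=0.9400
    cross y-line → (4,4), t=1.8013
    cross x-line → (3,4), t=2.9400
    cross y-line → (3,5), t=2.9560 (wall)
  → r_3 = 2.9560
beam 4: φ=0°, α=165°
  d=(-0.9659,0.2588)  start (5,2)  tX=0.4866 tY=2.1637  stride 1/|dx|=1.0353 1/|dy|=3.8637
    cross x-line → (4,2), t=0.4866
    cross x-line → (3,2), t=1.5219
    cross y-line → (3,3), t=2.1637
    cross x-line → (2,3), t=2.5571
    cross x-line → (1,3), t=3.5924
    cross x-line → (0,3), t=4.6277 (wall)
  → r_4 = 4.6277
beam 5: φ=45°, α=210°
  d=(-0.8660,-0.5000)  start (5,2)  tX=0.5427 tY=0.8800  stride 1/|dx|=1.1547 1/|dy|=2.0000
    cross x-line → (4,2), t=0.5427
    cross y-line → (4,1), t=0.8800
    cross x-line → (3,1), t=1.6974
    cross x-line → (2,1), t=2.8521 (wall)
  → r_5 = 2.8521
beam 6: φ=90°, α=255°
  d=(-0.2588,-0.9659)  start (5,2)  tX=1.8159 tY=0.4555  stride 1/|dx|=3.8637 1/|dy|=1.0353
    cross y-line → (5,1), t=0.4555
    cross y-line → (5,0), t=1.4908 (wall)
  → r_6 = 1.4908
beam 7: φ=135°, α=300°
  d=(0.5000,-0.8660)  start (5,2)  tX=1.0600 tY=0.5081  stride 1/|dx|=2.0000 1/|dy|=1.1547
    cross y-line → (5,1), t=0.5081
    cross x-line → (6,1), t=1.0600 (wall)
  → r_7 = 1.0600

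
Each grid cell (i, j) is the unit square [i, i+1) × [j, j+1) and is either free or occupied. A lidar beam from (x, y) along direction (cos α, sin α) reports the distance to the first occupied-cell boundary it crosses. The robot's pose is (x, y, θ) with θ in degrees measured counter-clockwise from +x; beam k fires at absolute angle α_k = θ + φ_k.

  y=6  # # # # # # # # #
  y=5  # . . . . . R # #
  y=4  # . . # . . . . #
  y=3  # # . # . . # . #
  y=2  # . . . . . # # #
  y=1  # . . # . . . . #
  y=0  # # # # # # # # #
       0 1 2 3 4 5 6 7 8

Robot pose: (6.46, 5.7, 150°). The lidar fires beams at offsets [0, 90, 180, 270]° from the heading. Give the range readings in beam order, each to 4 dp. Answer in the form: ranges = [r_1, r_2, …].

beam 1: φ=0°, α=150°
  cosα=-0.8660 sinα=0.5000 | (6,5) | tMaxX 0.5312 tMaxY 0.6000 | tΔX 1.1547 tΔY 2.0000
    t=0.5312 [x] (5,5)
    t=0.6000 [y] (5,6) — stop
  → r_1 = 0.6000
beam 2: φ=90°, α=240°
  cosα=-0.5000 sinα=-0.8660 | (6,5) | tMaxX 0.9200 tMaxY 0.8083 | tΔX 2.0000 tΔY 1.1547
    t=0.8083 [y] (6,4)
    t=0.9200 [x] (5,4)
    t=1.9630 [y] (5,3)
    t=2.9200 [x] (4,3)
    t=3.1177 [y] (4,2)
    t=4.2724 [y] (4,1)
    t=4.9200 [x] (3,1) — stop
  → r_2 = 4.9200
beam 3: φ=180°, α=330°
  cosα=0.8660 sinα=-0.5000 | (6,5) | tMaxX 0.6235 tMaxY 1.4000 | tΔX 1.1547 tΔY 2.0000
    t=0.6235 [x] (7,5) — stop
  → r_3 = 0.6235
beam 4: φ=270°, α=60°
  cosα=0.5000 sinα=0.8660 | (6,5) | tMaxX 1.0800 tMaxY 0.3464 | tΔX 2.0000 tΔY 1.1547
    t=0.3464 [y] (6,6) — stop
  → r_4 = 0.3464

ranges = [0.6000, 4.9200, 0.6235, 0.3464]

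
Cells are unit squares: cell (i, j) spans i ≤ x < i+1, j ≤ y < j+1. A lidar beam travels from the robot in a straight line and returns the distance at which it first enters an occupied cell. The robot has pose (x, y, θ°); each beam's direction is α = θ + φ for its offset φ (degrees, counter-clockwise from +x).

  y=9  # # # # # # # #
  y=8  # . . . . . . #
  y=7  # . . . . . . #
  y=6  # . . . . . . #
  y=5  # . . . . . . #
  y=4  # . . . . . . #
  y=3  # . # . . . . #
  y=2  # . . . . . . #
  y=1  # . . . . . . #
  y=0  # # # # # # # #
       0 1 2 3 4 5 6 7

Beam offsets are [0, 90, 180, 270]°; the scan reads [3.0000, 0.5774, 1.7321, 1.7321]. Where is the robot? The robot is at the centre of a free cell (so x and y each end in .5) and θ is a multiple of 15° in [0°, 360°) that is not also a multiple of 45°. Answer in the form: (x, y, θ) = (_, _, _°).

(x, y, θ) = (2.5, 2.5, 330°)

Candidates: 47 free-cell centres × 16 headings = 752 poses. Raycast each; keep the one whose scan matches to 4 dp.
  (1.5, 8.5, 15°): beam 1 = 1.9319 ≠ 3.0000 ✗
  (6.5, 4.5, 330°): beam 1 = 0.5774 ≠ 3.0000 ✗
  (6.5, 6.5, 60°): beam 1 = 1.0000 ≠ 3.0000 ✗
  …
  (2.5, 2.5, 330°): r_1=3.0000, r_2=0.5774, r_3=1.7321, r_4=1.7321 — all match ✓
No second candidate reproduces the full scan.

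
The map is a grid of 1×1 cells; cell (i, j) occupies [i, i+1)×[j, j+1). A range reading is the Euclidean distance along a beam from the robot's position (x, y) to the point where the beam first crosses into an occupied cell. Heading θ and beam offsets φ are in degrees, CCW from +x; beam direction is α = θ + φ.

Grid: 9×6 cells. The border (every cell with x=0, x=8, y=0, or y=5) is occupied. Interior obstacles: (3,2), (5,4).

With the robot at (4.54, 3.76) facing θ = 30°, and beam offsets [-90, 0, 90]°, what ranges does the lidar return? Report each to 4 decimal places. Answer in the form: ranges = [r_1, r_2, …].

ranges = [3.1870, 0.5312, 1.4318]

beam 1: φ=-90°, α=300°
  direction (0.5000, -0.8660); cell (4,3); t to first gridline: x 0.9200, y 0.8776 (then +2.0000 / +1.1547)
    (4,2) via y @ 0.8776
    (5,2) via x @ 0.9200
    (5,1) via y @ 2.0323
    (6,1) via x @ 2.9200
    (6,0) via y @ 3.1870  # hit
  → r_1 = 3.1870
beam 2: φ=0°, α=30°
  direction (0.8660, 0.5000); cell (4,3); t to first gridline: x 0.5312, y 0.4800 (then +1.1547 / +2.0000)
    (4,4) via y @ 0.4800
    (5,4) via x @ 0.5312  # hit
  → r_2 = 0.5312
beam 3: φ=90°, α=120°
  direction (-0.5000, 0.8660); cell (4,3); t to first gridline: x 1.0800, y 0.2771 (then +2.0000 / +1.1547)
    (4,4) via y @ 0.2771
    (3,4) via x @ 1.0800
    (3,5) via y @ 1.4318  # hit
  → r_3 = 1.4318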